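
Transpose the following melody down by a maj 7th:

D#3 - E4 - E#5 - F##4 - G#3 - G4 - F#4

E2 F3 F#4 G#3 A2 Ab3 G3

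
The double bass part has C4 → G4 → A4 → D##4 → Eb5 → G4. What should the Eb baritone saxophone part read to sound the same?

A4 E5 F#5 B##4 C6 E5

First find concert pitch: the double bass sounds a perfect octave below written, so C4 G4 A4 D##4 Eb5 G4 sounds C3 G3 A3 D##3 Eb4 G3.
Then write for Eb baritone saxophone: it sounds a major thirteenth below written, so the part must be a major thirteenth above concert.
C3 → A4
G3 → E5
A3 → F#5
D##3 → B##4
Eb4 → C6
G3 → E5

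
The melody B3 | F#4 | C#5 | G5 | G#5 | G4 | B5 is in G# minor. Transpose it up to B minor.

G# minor to B minor up is a minor third, so every note moves up by that interval.
B3 gives D4
F#4 gives A4
C#5 gives E5
G5 gives Bb5
G#5 gives B5
G4 gives Bb4
B5 gives D6

D4 A4 E5 Bb5 B5 Bb4 D6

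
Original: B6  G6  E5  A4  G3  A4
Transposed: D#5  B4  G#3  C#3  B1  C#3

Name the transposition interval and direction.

down a minor thirteenth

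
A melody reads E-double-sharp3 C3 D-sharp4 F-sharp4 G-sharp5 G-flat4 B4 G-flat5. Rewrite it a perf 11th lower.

E##3 -> B##1
C3 -> G1
D#4 -> A#2
F#4 -> C#3
G#5 -> D#4
Gb4 -> Db3
B4 -> F#3
Gb5 -> Db4

B##1 G1 A#2 C#3 D#4 Db3 F#3 Db4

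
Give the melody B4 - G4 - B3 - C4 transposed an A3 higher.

D##5 B#4 D##4 E#4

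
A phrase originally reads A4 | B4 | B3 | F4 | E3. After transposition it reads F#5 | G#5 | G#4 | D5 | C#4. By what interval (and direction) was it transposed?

From A4 to F#5 is 6 letter names — a sixth of some quality.
A4 to F#5 is 9 semitones, which makes it a major sixth; the second version is higher, so the direction is up.
Checking another pair — E3 → C#4 — gives the same interval.

up a major sixth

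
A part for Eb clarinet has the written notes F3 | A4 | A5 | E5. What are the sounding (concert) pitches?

Written C4 on the Eb clarinet sounds as Eb4, a minor third higher; apply that shift to every note.
F3 -> Ab3
A4 -> C5
A5 -> C6
E5 -> G5

Ab3 C5 C6 G5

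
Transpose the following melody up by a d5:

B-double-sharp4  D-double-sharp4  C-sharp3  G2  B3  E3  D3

F##5 A#4 G3 Db3 F4 Bb3 Ab3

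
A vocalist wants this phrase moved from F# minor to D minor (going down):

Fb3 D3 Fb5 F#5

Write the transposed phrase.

From F# down to D is a major third; apply that to each pitch.
Fb3 -> Dbb3
D3 -> Bb2
Fb5 -> Dbb5
F#5 -> D5

Dbb3 Bb2 Dbb5 D5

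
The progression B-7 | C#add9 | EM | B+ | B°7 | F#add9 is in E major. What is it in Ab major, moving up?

Eb-7 Fadd9 AbM Eb+ Eb°7 Bbadd9

E major up to Ab major is a diminished fourth; each chord root moves by that interval while the quality stays the same.
B-7: root B up a diminished fourth → Eb, giving Eb-7.
C#add9: root C# up a diminished fourth → F, giving Fadd9.
EM: root E up a diminished fourth → Ab, giving AbM.
B+: root B up a diminished fourth → Eb, giving Eb+.
B°7: root B up a diminished fourth → Eb, giving Eb°7.
F#add9: root F# up a diminished fourth → Bb, giving Bbadd9.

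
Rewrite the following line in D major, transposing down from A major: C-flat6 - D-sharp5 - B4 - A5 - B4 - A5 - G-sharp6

A major to D major down is a perfect fifth, so every note moves down by that interval.
Cb6 gives Fb5
D#5 gives G#4
B4 gives E4
A5 gives D5
B4 gives E4
A5 gives D5
G#6 gives C#6

Fb5 G#4 E4 D5 E4 D5 C#6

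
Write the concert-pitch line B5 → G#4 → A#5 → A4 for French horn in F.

F#6 D#5 E#6 E5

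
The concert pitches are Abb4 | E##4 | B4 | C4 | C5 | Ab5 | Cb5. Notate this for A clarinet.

Cbb5 G##4 D5 Eb4 Eb5 Cb6 Ebb5

Written C4 sounds as A3 on the A clarinet, so concert pitches are written a minor third up.
Abb4 → Cbb5
E##4 → G##4
B4 → D5
C4 → Eb4
C5 → Eb5
Ab5 → Cb6
Cb5 → Ebb5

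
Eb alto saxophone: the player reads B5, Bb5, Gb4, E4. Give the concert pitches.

D5 Db5 Bbb3 G3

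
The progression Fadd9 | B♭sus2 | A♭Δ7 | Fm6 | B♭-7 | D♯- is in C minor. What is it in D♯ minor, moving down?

G#add9 C#sus2 BΔ7 G#m6 C#-7 E##-

C minor down to D♯ minor is a diminished seventh; each chord root moves by that interval while the quality stays the same.
Fadd9: root F down a diminished seventh → G#, giving G#add9.
B♭sus2: root B♭ down a diminished seventh → C#, giving C#sus2.
A♭Δ7: root A♭ down a diminished seventh → B, giving BΔ7.
Fm6: root F down a diminished seventh → G#, giving G#m6.
B♭-7: root B♭ down a diminished seventh → C#, giving C#-7.
D♯-: root D♯ down a diminished seventh → E##, giving E##-.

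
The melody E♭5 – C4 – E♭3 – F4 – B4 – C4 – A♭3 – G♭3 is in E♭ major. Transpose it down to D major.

D5 B3 D3 E4 A#4 B3 G3 F3

E♭ major to D major down is a minor second, so every note moves down by that interval.
Eb5 to D5
C4 to B3
Eb3 to D3
F4 to E4
B4 to A#4
C4 to B3
Ab3 to G3
Gb3 to F3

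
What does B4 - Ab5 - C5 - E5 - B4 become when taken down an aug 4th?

F4 Ebb5 Gb4 Bb4 F4

B4 down an augmented fourth is F4.
Ab5: a fourth down reaches E, and 6 semitones makes it Ebb5.
C5: a fourth down reaches G, and 6 semitones makes it Gb4.
E5 down an augmented fourth is Bb4.
An augmented fourth down from B4 gives F4.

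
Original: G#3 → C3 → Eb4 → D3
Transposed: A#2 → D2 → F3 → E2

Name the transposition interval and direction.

down a minor seventh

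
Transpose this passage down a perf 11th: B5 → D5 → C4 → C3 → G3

B5 -> F#4
D5 -> A3
C4 -> G2
C3 -> G1
G3 -> D2

F#4 A3 G2 G1 D2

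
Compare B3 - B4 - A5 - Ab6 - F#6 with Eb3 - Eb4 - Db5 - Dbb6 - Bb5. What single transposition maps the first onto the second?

down an augmented fifth

From B3 to Eb3 is 5 letter names — a fifth of some quality.
Eb3 to B3 is 8 semitones, which makes it an augmented fifth; the second version is lower, so the direction is down.
Checking another pair — F#6 → Bb5 — gives the same interval.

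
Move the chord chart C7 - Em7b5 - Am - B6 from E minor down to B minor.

G7 Bm7b5 Em F#6

E minor down to B minor is a perfect fourth; each chord root moves by that interval while the quality stays the same.
C7: root C down a perfect fourth → G, giving G7.
Em7b5: root E down a perfect fourth → B, giving Bm7b5.
Am: root A down a perfect fourth → E, giving Em.
B6: root B down a perfect fourth → F#, giving F#6.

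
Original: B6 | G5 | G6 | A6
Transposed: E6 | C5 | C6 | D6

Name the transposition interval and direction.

down a perfect fifth

From B6 to E6 is 5 letter names — a fifth of some quality.
E6 to B6 is 7 semitones, which makes it a perfect fifth; the second version is lower, so the direction is down.
Checking another pair — A6 → D6 — gives the same interval.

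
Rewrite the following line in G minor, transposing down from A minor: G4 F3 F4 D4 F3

F4 Eb3 Eb4 C4 Eb3

From A down to G is a major second; apply that to each pitch.
G4 to F4
F3 to Eb3
F4 to Eb4
D4 to C4
F3 to Eb3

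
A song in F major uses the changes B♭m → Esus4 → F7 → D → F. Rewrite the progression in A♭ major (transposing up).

Dbm Gsus4 Ab7 F Ab

F major up to A♭ major is a minor third; each chord root moves by that interval while the quality stays the same.
B♭m: root B♭ up a minor third → Db, giving Dbm.
Esus4: root E up a minor third → G, giving Gsus4.
F7: root F up a minor third → Ab, giving Ab7.
D: root D up a minor third → F, giving F.
F: root F up a minor third → Ab, giving Ab.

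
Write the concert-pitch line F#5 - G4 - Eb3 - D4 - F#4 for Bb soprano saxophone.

The Bb soprano saxophone sounds a major second below written, so the written part must be a major second above concert — transpose each note up.
F#5 gives G#5
G4 gives A4
Eb3 gives F3
D4 gives E4
F#4 gives G#4

G#5 A4 F3 E4 G#4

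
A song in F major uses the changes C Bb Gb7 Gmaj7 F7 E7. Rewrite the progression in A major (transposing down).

F major down to A major is a minor sixth; each chord root moves by that interval while the quality stays the same.
C: root C down a minor sixth → E, giving E.
Bb: root Bb down a minor sixth → D, giving D.
Gb7: root Gb down a minor sixth → Bb, giving Bb7.
Gmaj7: root G down a minor sixth → B, giving Bmaj7.
F7: root F down a minor sixth → A, giving A7.
E7: root E down a minor sixth → G#, giving G#7.

E D Bb7 Bmaj7 A7 G#7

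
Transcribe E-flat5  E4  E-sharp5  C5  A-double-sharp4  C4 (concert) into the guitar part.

Eb6 E5 E#6 C6 A##5 C5

The guitar sounds a perfect octave below written, so the written part must be a perfect octave above concert — transpose each note up.
Eb5 becomes Eb6
E4 becomes E5
E#5 becomes E#6
C5 becomes C6
A##4 becomes A##5
C4 becomes C5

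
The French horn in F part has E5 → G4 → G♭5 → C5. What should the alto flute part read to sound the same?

D5 F4 Fb5 Bb4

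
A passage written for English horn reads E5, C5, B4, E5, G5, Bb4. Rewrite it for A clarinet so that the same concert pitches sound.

C5 Ab4 G4 C5 Eb5 Gb4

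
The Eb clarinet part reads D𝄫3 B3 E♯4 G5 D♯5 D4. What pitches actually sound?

The Eb clarinet sounds a minor third above written, so transpose each written note up a minor third.
Dbb3 to Fbb3
B3 to D4
E#4 to G#4
G5 to Bb5
D#5 to F#5
D4 to F4

Fbb3 D4 G#4 Bb5 F#5 F4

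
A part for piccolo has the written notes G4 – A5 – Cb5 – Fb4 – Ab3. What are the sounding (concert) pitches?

Written C4 on the piccolo sounds as C5, a perfect octave higher; apply that shift to every note.
G4 gives G5
A5 gives A6
Cb5 gives Cb6
Fb4 gives Fb5
Ab3 gives Ab4

G5 A6 Cb6 Fb5 Ab4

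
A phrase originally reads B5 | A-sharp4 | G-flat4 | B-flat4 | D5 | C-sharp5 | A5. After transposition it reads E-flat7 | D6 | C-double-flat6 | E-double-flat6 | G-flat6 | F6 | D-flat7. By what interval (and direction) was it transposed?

up a diminished eleventh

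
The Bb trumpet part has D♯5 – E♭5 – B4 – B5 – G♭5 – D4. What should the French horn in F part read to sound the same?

G#5 Ab5 E5 E6 Cb6 G4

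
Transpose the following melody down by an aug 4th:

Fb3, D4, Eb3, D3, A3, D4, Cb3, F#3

Fb3 → Cbb3
D4 → Ab3
Eb3 → Bbb2
D3 → Ab2
A3 → Eb3
D4 → Ab3
Cb3 → Gbb2
F#3 → C3

Cbb3 Ab3 Bbb2 Ab2 Eb3 Ab3 Gbb2 C3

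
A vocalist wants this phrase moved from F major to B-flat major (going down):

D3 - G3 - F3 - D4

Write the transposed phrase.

G2 C3 Bb2 G3

From F down to B-flat is a perfect fifth; apply that to each pitch.
D3 → G2
G3 → C3
F3 → Bb2
D4 → G3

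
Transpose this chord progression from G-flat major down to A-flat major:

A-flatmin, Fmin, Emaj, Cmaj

G-flat major down to A-flat major is a minor seventh; each chord root moves by that interval while the quality stays the same.
A-flatmin: root A-flat down a minor seventh → Bb, giving Bbmin.
Fmin: root F down a minor seventh → G, giving Gmin.
Emaj: root E down a minor seventh → F#, giving F#maj.
Cmaj: root C down a minor seventh → D, giving Dmaj.

Bbmin Gmin F#maj Dmaj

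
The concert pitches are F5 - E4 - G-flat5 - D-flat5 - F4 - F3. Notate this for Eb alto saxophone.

D6 C#5 Eb6 Bb5 D5 D4

Written C4 sounds as Eb3 on the Eb alto saxophone, so concert pitches are written a major sixth up.
F5 → D6
E4 → C#5
Gb5 → Eb6
Db5 → Bb5
F4 → D5
F3 → D4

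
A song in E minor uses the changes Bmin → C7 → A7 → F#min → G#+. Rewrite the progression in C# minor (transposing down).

G#min A7 F#7 D#min E#+

E minor down to C# minor is a minor third; each chord root moves by that interval while the quality stays the same.
Bmin: root B down a minor third → G#, giving G#min.
C7: root C down a minor third → A, giving A7.
A7: root A down a minor third → F#, giving F#7.
F#min: root F# down a minor third → D#, giving D#min.
G#+: root G# down a minor third → E#, giving E#+.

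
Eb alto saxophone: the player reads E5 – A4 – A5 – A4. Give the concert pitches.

The Eb alto saxophone sounds a major sixth below written, so transpose each written note down a major sixth.
E5 becomes G4
A4 becomes C4
A5 becomes C5
A4 becomes C4

G4 C4 C5 C4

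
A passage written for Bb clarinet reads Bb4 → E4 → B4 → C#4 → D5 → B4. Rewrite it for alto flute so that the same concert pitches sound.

Db5 G4 D5 E4 F5 D5

First find concert pitch: the Bb clarinet sounds a major second below written, so Bb4 E4 B4 C#4 D5 B4 sounds Ab4 D4 A4 B3 C5 A4.
Then write for alto flute: it sounds a perfect fourth below written, so the part must be a perfect fourth above concert.
Ab4 → Db5
D4 → G4
A4 → D5
B3 → E4
C5 → F5
A4 → D5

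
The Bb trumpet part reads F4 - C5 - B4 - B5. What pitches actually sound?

Eb4 Bb4 A4 A5

Written C4 on the Bb trumpet sounds as Bb3, a major second lower; apply that shift to every note.
F4 gives Eb4
C5 gives Bb4
B4 gives A4
B5 gives A5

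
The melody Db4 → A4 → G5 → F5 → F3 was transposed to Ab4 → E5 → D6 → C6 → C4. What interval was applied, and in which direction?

up a perfect fifth

From Db4 to Ab4 is 5 letter names — a fifth of some quality.
Db4 to Ab4 is 7 semitones, which makes it a perfect fifth; the second version is higher, so the direction is up.
Checking another pair — F3 → C4 — gives the same interval.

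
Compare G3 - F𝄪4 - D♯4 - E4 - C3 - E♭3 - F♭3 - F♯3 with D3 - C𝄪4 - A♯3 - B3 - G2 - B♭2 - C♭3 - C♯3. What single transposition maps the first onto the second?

From G3 to D3 is 4 letter names — a fourth of some quality.
D3 to G3 is 5 semitones, which makes it a perfect fourth; the second version is lower, so the direction is down.
Checking another pair — F#3 → C#3 — gives the same interval.

down a perfect fourth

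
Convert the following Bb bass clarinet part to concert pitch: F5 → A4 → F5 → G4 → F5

Written C4 on the Bb bass clarinet sounds as Bb2, a major ninth lower; apply that shift to every note.
F5 -> Eb4
A4 -> G3
F5 -> Eb4
G4 -> F3
F5 -> Eb4

Eb4 G3 Eb4 F3 Eb4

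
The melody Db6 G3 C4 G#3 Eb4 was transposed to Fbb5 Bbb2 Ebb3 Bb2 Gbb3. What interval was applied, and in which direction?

down an augmented sixth

From Db6 to Fbb5 is 6 letter names — a sixth of some quality.
Fbb5 to Db6 is 10 semitones, which makes it an augmented sixth; the second version is lower, so the direction is down.
Checking another pair — Eb4 → Gbb3 — gives the same interval.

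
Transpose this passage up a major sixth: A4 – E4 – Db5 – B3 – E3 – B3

A4 → F#5
E4 → C#5
Db5 → Bb5
B3 → G#4
E3 → C#4
B3 → G#4

F#5 C#5 Bb5 G#4 C#4 G#4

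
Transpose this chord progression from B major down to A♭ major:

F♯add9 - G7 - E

Ebadd9 Fb7 Db

B major down to A♭ major is an augmented second; each chord root moves by that interval while the quality stays the same.
F♯add9: root F♯ down an augmented second → Eb, giving Ebadd9.
G7: root G down an augmented second → Fb, giving Fb7.
E: root E down an augmented second → Db, giving Db.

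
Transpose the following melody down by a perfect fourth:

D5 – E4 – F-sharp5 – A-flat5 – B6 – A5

D5 down a perfect fourth is A4.
E4 down a perfect fourth is B3.
F#5: a fourth down reaches C, and 5 semitones makes it C#5.
Ab5 down a perfect fourth is Eb5.
B6: a fourth down reaches F, and 5 semitones makes it F#6.
A5 down a perfect fourth is E5.

A4 B3 C#5 Eb5 F#6 E5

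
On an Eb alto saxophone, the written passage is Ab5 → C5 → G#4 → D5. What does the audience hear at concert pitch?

Cb5 Eb4 B3 F4

Written C4 on the Eb alto saxophone sounds as Eb3, a major sixth lower; apply that shift to every note.
Ab5 becomes Cb5
C5 becomes Eb4
G#4 becomes B3
D5 becomes F4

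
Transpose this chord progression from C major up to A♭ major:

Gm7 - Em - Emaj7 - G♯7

Ebm7 Cm Cmaj7 E7

C major up to A♭ major is a minor sixth; each chord root moves by that interval while the quality stays the same.
Gm7: root G up a minor sixth → Eb, giving Ebm7.
Em: root E up a minor sixth → C, giving Cm.
Emaj7: root E up a minor sixth → C, giving Cmaj7.
G♯7: root G♯ up a minor sixth → E, giving E7.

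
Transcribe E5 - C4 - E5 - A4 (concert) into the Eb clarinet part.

C#5 A3 C#5 F#4

The Eb clarinet sounds a minor third above written, so the written part must be a minor third below concert — transpose each note down.
E5 to C#5
C4 to A3
E5 to C#5
A4 to F#4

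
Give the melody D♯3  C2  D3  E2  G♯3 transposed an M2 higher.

D#3 gives E#3
C2 gives D2
D3 gives E3
E2 gives F#2
G#3 gives A#3

E#3 D2 E3 F#2 A#3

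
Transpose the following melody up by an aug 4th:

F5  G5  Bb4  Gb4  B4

F5 up an augmented fourth is B5.
G5: a fourth up reaches C, and 6 semitones makes it C#6.
Bb4: a fourth up reaches E, and 6 semitones makes it E5.
Gb4: a fourth up reaches C, and 6 semitones makes it C5.
B4: a fourth up reaches E, and 6 semitones makes it E#5.

B5 C#6 E5 C5 E#5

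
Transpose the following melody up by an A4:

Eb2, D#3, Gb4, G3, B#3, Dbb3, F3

A2 G##3 C5 C#4 E##4 Gb3 B3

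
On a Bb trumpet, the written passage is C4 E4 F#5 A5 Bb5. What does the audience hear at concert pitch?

Bb3 D4 E5 G5 Ab5

Written C4 on the Bb trumpet sounds as Bb3, a major second lower; apply that shift to every note.
C4 → Bb3
E4 → D4
F#5 → E5
A5 → G5
Bb5 → Ab5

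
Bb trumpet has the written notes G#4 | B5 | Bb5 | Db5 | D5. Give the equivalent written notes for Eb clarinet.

D#4 F#5 F5 Ab4 A4

First find concert pitch: the Bb trumpet sounds a major second below written, so G#4 B5 Bb5 Db5 D5 sounds F#4 A5 Ab5 Cb5 C5.
Then write for Eb clarinet: it sounds a minor third above written, so the part must be a minor third below concert.
F#4 → D#4
A5 → F#5
Ab5 → F5
Cb5 → Ab4
C5 → A4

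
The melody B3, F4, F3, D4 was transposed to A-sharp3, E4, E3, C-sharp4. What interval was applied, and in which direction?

down a minor second

From B3 to A#3 is 2 letter names — a second of some quality.
A#3 to B3 is 1 semitone, which makes it a minor second; the second version is lower, so the direction is down.
Checking another pair — D4 → C#4 — gives the same interval.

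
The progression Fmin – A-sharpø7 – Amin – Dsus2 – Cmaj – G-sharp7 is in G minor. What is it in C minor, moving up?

G minor up to C minor is a perfect fourth; each chord root moves by that interval while the quality stays the same.
Fmin: root F up a perfect fourth → Bb, giving Bbmin.
A-sharpø7: root A-sharp up a perfect fourth → D#, giving D#ø7.
Amin: root A up a perfect fourth → D, giving Dmin.
Dsus2: root D up a perfect fourth → G, giving Gsus2.
Cmaj: root C up a perfect fourth → F, giving Fmaj.
G-sharp7: root G-sharp up a perfect fourth → C#, giving C#7.

Bbmin D#ø7 Dmin Gsus2 Fmaj C#7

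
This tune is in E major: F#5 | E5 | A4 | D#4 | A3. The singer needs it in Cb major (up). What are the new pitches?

E major to Cb major up is a diminished sixth, so every note moves up by that interval.
F#5 -> Db6
E5 -> Cb6
A4 -> Fb5
D#4 -> Bb4
A3 -> Fb4

Db6 Cb6 Fb5 Bb4 Fb4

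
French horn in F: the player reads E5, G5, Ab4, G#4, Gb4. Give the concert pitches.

The French horn in F sounds a perfect fifth below written, so transpose each written note down a perfect fifth.
E5 -> A4
G5 -> C5
Ab4 -> Db4
G#4 -> C#4
Gb4 -> Cb4

A4 C5 Db4 C#4 Cb4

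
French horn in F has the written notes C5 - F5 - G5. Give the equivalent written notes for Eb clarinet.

D4 G4 A4

First find concert pitch: the French horn in F sounds a perfect fifth below written, so C5 F5 G5 sounds F4 Bb4 C5.
Then write for Eb clarinet: it sounds a minor third above written, so the part must be a minor third below concert.
F4 → D4
Bb4 → G4
C5 → A4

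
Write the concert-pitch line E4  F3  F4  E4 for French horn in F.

Written C4 sounds as F3 on the French horn in F, so concert pitches are written a perfect fifth up.
E4 → B4
F3 → C4
F4 → C5
E4 → B4

B4 C4 C5 B4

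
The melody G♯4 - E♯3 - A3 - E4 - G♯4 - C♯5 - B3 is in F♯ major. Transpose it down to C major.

D4 B2 Eb3 Bb3 D4 G4 F3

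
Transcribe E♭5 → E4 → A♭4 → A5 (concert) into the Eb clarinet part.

The Eb clarinet sounds a minor third above written, so the written part must be a minor third below concert — transpose each note down.
Eb5 to C5
E4 to C#4
Ab4 to F4
A5 to F#5

C5 C#4 F4 F#5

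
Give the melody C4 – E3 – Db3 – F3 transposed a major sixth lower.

C4: a sixth down reaches E, and 9 semitones makes it Eb3.
E3: a sixth down reaches G, and 9 semitones makes it G2.
Db3 down a major sixth is Fb2.
F3 down a major sixth is Ab2.

Eb3 G2 Fb2 Ab2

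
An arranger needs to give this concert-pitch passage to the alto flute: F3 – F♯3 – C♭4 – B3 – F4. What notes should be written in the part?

Bb3 B3 Fb4 E4 Bb4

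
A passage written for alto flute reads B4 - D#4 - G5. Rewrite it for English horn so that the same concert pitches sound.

C#5 E#4 A5

First find concert pitch: the alto flute sounds a perfect fourth below written, so B4 D#4 G5 sounds F#4 A#3 D5.
Then write for English horn: it sounds a perfect fifth below written, so the part must be a perfect fifth above concert.
F#4 → C#5
A#3 → E#4
D5 → A5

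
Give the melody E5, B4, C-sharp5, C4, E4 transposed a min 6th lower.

G#4 D#4 E#4 E3 G#3

E5 → G#4
B4 → D#4
C#5 → E#4
C4 → E3
E4 → G#3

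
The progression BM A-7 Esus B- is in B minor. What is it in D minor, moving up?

B minor up to D minor is a minor third; each chord root moves by that interval while the quality stays the same.
BM: root B up a minor third → D, giving DM.
A-7: root A up a minor third → C, giving C-7.
Esus: root E up a minor third → G, giving Gsus.
B-: root B up a minor third → D, giving D-.

DM C-7 Gsus D-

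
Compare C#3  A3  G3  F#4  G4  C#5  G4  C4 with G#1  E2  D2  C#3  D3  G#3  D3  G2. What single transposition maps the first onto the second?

Take the first pair: C#3 → G#1. C to G spans 11 letter names, so the interval is some kind of eleventh.
G#1 to C#3 is 17 semitones, which makes it a perfect eleventh; the second version is lower, so the direction is down.
Checking another pair — C4 → G2 — gives the same interval.

down a perfect eleventh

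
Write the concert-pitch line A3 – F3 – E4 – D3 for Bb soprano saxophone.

B3 G3 F#4 E3

Written C4 sounds as Bb3 on the Bb soprano saxophone, so concert pitches are written a major second up.
A3 to B3
F3 to G3
E4 to F#4
D3 to E3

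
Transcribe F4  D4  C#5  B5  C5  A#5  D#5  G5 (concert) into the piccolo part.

The piccolo sounds a perfect octave above written, so the written part must be a perfect octave below concert — transpose each note down.
F4 -> F3
D4 -> D3
C#5 -> C#4
B5 -> B4
C5 -> C4
A#5 -> A#4
D#5 -> D#4
G5 -> G4

F3 D3 C#4 B4 C4 A#4 D#4 G4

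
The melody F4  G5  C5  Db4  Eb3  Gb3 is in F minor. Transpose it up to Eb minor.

Eb5 F6 Bb5 Cb5 Db4 Fb4

From F up to Eb is a minor seventh; apply that to each pitch.
F4 to Eb5
G5 to F6
C5 to Bb5
Db4 to Cb5
Eb3 to Db4
Gb3 to Fb4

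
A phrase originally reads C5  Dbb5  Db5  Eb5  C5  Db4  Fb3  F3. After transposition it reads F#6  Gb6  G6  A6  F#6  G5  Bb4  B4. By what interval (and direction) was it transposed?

up an augmented eleventh

Take the first pair: C5 → F#6. C to F spans 11 letter names, so the interval is some kind of eleventh.
C5 to F#6 is 18 semitones, which makes it an augmented eleventh; the second version is higher, so the direction is up.
Checking another pair — F3 → B4 — gives the same interval.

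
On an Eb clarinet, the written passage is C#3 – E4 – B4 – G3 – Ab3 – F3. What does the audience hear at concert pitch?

E3 G4 D5 Bb3 Cb4 Ab3

Written C4 on the Eb clarinet sounds as Eb4, a minor third higher; apply that shift to every note.
C#3 becomes E3
E4 becomes G4
B4 becomes D5
G3 becomes Bb3
Ab3 becomes Cb4
F3 becomes Ab3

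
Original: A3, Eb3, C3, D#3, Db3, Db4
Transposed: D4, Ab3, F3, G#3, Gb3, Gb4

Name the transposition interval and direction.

From A3 to D4 is 4 letter names — a fourth of some quality.
A3 to D4 is 5 semitones, which makes it a perfect fourth; the second version is higher, so the direction is up.
Checking another pair — Db4 → Gb4 — gives the same interval.

up a perfect fourth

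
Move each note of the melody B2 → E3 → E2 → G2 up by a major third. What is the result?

D#3 G#3 G#2 B2

B2: a third up reaches D, and 4 semitones makes it D#3.
E3: a third up reaches G, and 4 semitones makes it G#3.
E2 up a major third is G#2.
A major third up from G2 gives B2.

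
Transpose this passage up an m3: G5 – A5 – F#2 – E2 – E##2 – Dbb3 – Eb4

Bb5 C6 A2 G2 G##2 Fbb3 Gb4

A minor third up from G5 gives Bb5.
A minor third up from A5 gives C6.
A minor third up from F#2 gives A2.
A minor third up from E2 gives G2.
E##2 up a minor third is G##2.
Dbb3: a third up reaches F, and 3 semitones makes it Fbb3.
A minor third up from Eb4 gives Gb4.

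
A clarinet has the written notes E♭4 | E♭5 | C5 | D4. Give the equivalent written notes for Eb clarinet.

First find concert pitch: the A clarinet sounds a minor third below written, so E♭4 E♭5 C5 D4 sounds C4 C5 A4 B3.
Then write for Eb clarinet: it sounds a minor third above written, so the part must be a minor third below concert.
C4 → A3
C5 → A4
A4 → F#4
B3 → G#3

A3 A4 F#4 G#3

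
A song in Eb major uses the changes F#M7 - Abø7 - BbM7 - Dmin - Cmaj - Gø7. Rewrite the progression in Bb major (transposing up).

C#M7 Ebø7 FM7 Amin Gmaj Dø7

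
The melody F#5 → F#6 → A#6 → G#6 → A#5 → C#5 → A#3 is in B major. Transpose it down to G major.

D5 D6 F#6 E6 F#5 A4 F#3

From B down to G is a major third; apply that to each pitch.
F#5 gives D5
F#6 gives D6
A#6 gives F#6
G#6 gives E6
A#5 gives F#5
C#5 gives A4
A#3 gives F#3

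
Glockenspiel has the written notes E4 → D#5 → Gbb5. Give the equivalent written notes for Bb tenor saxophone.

F#7 E#8 Abb8

First find concert pitch: the glockenspiel sounds a perfect fifteenth above written, so E4 D#5 Gbb5 sounds E6 D#7 Gbb7.
Then write for Bb tenor saxophone: it sounds a major ninth below written, so the part must be a major ninth above concert.
E6 → F#7
D#7 → E#8
Gbb7 → Abb8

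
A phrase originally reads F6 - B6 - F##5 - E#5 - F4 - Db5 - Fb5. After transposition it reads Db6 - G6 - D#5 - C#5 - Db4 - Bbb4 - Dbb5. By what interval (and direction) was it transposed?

down a major third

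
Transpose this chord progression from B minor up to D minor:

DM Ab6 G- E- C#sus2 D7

FM Cb6 Bb- G- Esus2 F7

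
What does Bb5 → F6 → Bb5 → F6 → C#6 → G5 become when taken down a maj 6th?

Db5 Ab5 Db5 Ab5 E5 Bb4

Bb5 gives Db5
F6 gives Ab5
Bb5 gives Db5
F6 gives Ab5
C#6 gives E5
G5 gives Bb4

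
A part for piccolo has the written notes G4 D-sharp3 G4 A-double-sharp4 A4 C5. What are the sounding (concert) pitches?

G5 D#4 G5 A##5 A5 C6

The piccolo sounds a perfect octave above written, so transpose each written note up a perfect octave.
G4 to G5
D#3 to D#4
G4 to G5
A##4 to A##5
A4 to A5
C5 to C6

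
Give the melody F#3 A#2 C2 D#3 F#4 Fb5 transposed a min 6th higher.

D4 F#3 Ab2 B3 D5 Dbb6

A minor sixth up from F#3 gives D4.
A minor sixth up from A#2 gives F#3.
C2: a sixth up reaches A, and 8 semitones makes it Ab2.
A minor sixth up from D#3 gives B3.
A minor sixth up from F#4 gives D5.
Fb5 up a minor sixth is Dbb6.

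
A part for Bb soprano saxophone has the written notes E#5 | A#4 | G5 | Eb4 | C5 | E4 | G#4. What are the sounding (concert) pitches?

D#5 G#4 F5 Db4 Bb4 D4 F#4

Written C4 on the Bb soprano saxophone sounds as Bb3, a major second lower; apply that shift to every note.
E#5 → D#5
A#4 → G#4
G5 → F5
Eb4 → Db4
C5 → Bb4
E4 → D4
G#4 → F#4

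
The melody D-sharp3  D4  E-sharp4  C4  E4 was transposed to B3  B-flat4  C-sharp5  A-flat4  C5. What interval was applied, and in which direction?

up a minor sixth

Take the first pair: D#3 → B3. D to B spans 6 letter names, so the interval is some kind of sixth.
D#3 to B3 is 8 semitones, which makes it a minor sixth; the second version is higher, so the direction is up.
Checking another pair — E4 → C5 — gives the same interval.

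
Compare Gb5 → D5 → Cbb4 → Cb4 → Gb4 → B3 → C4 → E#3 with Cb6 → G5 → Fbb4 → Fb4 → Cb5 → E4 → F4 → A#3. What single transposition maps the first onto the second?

From Gb5 to Cb6 is 4 letter names — a fourth of some quality.
Gb5 to Cb6 is 5 semitones, which makes it a perfect fourth; the second version is higher, so the direction is up.
Checking another pair — E#3 → A#3 — gives the same interval.

up a perfect fourth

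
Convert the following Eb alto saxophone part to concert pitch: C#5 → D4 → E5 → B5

E4 F3 G4 D5

Written C4 on the Eb alto saxophone sounds as Eb3, a major sixth lower; apply that shift to every note.
C#5 -> E4
D4 -> F3
E5 -> G4
B5 -> D5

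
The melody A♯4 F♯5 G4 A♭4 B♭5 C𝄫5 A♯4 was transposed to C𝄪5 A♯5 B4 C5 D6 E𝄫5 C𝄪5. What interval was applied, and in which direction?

Take the first pair: A#4 → C##5. A to C spans 3 letter names, so the interval is some kind of third.
A#4 to C##5 is 4 semitones, which makes it a major third; the second version is higher, so the direction is up.
Checking another pair — A#4 → C##5 — gives the same interval.

up a major third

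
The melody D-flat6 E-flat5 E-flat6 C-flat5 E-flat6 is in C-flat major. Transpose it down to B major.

C#6 D#5 D#6 B4 D#6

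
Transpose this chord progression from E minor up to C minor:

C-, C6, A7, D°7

Ab- Ab6 F7 Bb°7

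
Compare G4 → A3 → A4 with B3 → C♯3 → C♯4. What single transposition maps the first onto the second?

down a minor sixth

From G4 to B3 is 6 letter names — a sixth of some quality.
B3 to G4 is 8 semitones, which makes it a minor sixth; the second version is lower, so the direction is down.
Checking another pair — A4 → C#4 — gives the same interval.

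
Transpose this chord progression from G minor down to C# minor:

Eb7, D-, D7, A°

G minor down to C# minor is a diminished fifth; each chord root moves by that interval while the quality stays the same.
Eb7: root Eb down a diminished fifth → A, giving A7.
D-: root D down a diminished fifth → G#, giving G#-.
D7: root D down a diminished fifth → G#, giving G#7.
A°: root A down a diminished fifth → D#, giving D#°.

A7 G#- G#7 D#°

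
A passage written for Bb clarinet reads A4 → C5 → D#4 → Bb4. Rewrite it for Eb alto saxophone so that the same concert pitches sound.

First find concert pitch: the Bb clarinet sounds a major second below written, so A4 C5 D#4 Bb4 sounds G4 Bb4 C#4 Ab4.
Then write for Eb alto saxophone: it sounds a major sixth below written, so the part must be a major sixth above concert.
G4 → E5
Bb4 → G5
C#4 → A#4
Ab4 → F5

E5 G5 A#4 F5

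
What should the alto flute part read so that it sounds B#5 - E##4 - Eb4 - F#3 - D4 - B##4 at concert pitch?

E#6 A##4 Ab4 B3 G4 E##5

The alto flute sounds a perfect fourth below written, so the written part must be a perfect fourth above concert — transpose each note up.
B#5 to E#6
E##4 to A##4
Eb4 to Ab4
F#3 to B3
D4 to G4
B##4 to E##5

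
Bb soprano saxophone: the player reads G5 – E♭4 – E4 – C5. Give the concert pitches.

F5 Db4 D4 Bb4

The Bb soprano saxophone sounds a major second below written, so transpose each written note down a major second.
G5 -> F5
Eb4 -> Db4
E4 -> D4
C5 -> Bb4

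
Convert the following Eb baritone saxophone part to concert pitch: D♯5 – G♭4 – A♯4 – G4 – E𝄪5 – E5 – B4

F#3 Bbb2 C#3 Bb2 G##3 G3 D3

The Eb baritone saxophone sounds a major thirteenth below written, so transpose each written note down a major thirteenth.
D#5 gives F#3
Gb4 gives Bbb2
A#4 gives C#3
G4 gives Bb2
E##5 gives G##3
E5 gives G3
B4 gives D3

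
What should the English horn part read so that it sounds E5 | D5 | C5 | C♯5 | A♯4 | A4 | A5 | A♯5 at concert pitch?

B5 A5 G5 G#5 E#5 E5 E6 E#6

Written C4 sounds as F3 on the English horn, so concert pitches are written a perfect fifth up.
E5 to B5
D5 to A5
C5 to G5
C#5 to G#5
A#4 to E#5
A4 to E5
A5 to E6
A#5 to E#6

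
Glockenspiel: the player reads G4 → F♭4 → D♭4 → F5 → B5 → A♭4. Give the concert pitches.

G6 Fb6 Db6 F7 B7 Ab6

Written C4 on the glockenspiel sounds as C6, a perfect fifteenth higher; apply that shift to every note.
G4 gives G6
Fb4 gives Fb6
Db4 gives Db6
F5 gives F7
B5 gives B7
Ab4 gives Ab6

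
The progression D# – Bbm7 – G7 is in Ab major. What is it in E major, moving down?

A## F#m7 D#7

Ab major down to E major is a diminished fourth; each chord root moves by that interval while the quality stays the same.
D#: root D# down a diminished fourth → A##, giving A##.
Bbm7: root Bb down a diminished fourth → F#, giving F#m7.
G7: root G down a diminished fourth → D#, giving D#7.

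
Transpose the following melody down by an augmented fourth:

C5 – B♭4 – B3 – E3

C5 → Gb4
Bb4 → Fb4
B3 → F3
E3 → Bb2

Gb4 Fb4 F3 Bb2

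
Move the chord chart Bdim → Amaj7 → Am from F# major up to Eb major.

F# major up to Eb major is a diminished seventh; each chord root moves by that interval while the quality stays the same.
Bdim: root B up a diminished seventh → Ab, giving Abdim.
Amaj7: root A up a diminished seventh → Gb, giving Gbmaj7.
Am: root A up a diminished seventh → Gb, giving Gbm.

Abdim Gbmaj7 Gbm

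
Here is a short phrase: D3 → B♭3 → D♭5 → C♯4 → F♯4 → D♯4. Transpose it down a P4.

D3 becomes A2
Bb3 becomes F3
Db5 becomes Ab4
C#4 becomes G#3
F#4 becomes C#4
D#4 becomes A#3

A2 F3 Ab4 G#3 C#4 A#3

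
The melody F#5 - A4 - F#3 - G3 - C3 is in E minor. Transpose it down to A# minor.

B#4 D#4 B#2 C#3 F#2

E minor to A# minor down is a diminished fifth, so every note moves down by that interval.
F#5 → B#4
A4 → D#4
F#3 → B#2
G3 → C#3
C3 → F#2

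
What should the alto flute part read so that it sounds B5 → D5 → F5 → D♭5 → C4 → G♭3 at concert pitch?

E6 G5 Bb5 Gb5 F4 Cb4

The alto flute sounds a perfect fourth below written, so the written part must be a perfect fourth above concert — transpose each note up.
B5 -> E6
D5 -> G5
F5 -> Bb5
Db5 -> Gb5
C4 -> F4
Gb3 -> Cb4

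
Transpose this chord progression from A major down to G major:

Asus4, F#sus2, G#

A major down to G major is a major second; each chord root moves by that interval while the quality stays the same.
Asus4: root A down a major second → G, giving Gsus4.
F#sus2: root F# down a major second → E, giving Esus2.
G#: root G# down a major second → F#, giving F#.

Gsus4 Esus2 F#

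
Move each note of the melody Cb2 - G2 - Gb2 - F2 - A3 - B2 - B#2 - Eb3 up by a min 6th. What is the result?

Abb2 Eb3 Ebb3 Db3 F4 G3 G#3 Cb4

Cb2 up a minor sixth is Abb2.
G2 up a minor sixth is Eb3.
Gb2 up a minor sixth is Ebb3.
A minor sixth up from F2 gives Db3.
A3: a sixth up reaches F, and 8 semitones makes it F4.
A minor sixth up from B2 gives G3.
B#2 up a minor sixth is G#3.
A minor sixth up from Eb3 gives Cb4.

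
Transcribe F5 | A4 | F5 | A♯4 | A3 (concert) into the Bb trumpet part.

G5 B4 G5 B#4 B3

The Bb trumpet sounds a major second below written, so the written part must be a major second above concert — transpose each note up.
F5 gives G5
A4 gives B4
F5 gives G5
A#4 gives B#4
A3 gives B3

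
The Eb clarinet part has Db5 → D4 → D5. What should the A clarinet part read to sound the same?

First find concert pitch: the Eb clarinet sounds a minor third above written, so Db5 D4 D5 sounds Fb5 F4 F5.
Then write for A clarinet: it sounds a minor third below written, so the part must be a minor third above concert.
Fb5 → Abb5
F4 → Ab4
F5 → Ab5

Abb5 Ab4 Ab5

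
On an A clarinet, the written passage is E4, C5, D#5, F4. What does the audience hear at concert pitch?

The A clarinet sounds a minor third below written, so transpose each written note down a minor third.
E4 becomes C#4
C5 becomes A4
D#5 becomes B#4
F4 becomes D4

C#4 A4 B#4 D4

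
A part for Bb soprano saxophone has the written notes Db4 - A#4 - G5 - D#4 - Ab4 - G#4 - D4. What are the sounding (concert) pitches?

Cb4 G#4 F5 C#4 Gb4 F#4 C4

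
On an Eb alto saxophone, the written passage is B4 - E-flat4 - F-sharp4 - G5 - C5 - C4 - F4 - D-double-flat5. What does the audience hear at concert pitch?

D4 Gb3 A3 Bb4 Eb4 Eb3 Ab3 Fbb4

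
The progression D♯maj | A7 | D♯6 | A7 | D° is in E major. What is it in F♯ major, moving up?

E major up to F♯ major is a major second; each chord root moves by that interval while the quality stays the same.
D♯maj: root D♯ up a major second → E#, giving E#maj.
A7: root A up a major second → B, giving B7.
D♯6: root D♯ up a major second → E#, giving E#6.
A7: root A up a major second → B, giving B7.
D°: root D up a major second → E, giving E°.

E#maj B7 E#6 B7 E°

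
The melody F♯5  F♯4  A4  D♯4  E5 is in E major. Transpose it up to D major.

E6 E5 G5 C#5 D6

From E up to D is a minor seventh; apply that to each pitch.
F#5 gives E6
F#4 gives E5
A4 gives G5
D#4 gives C#5
E5 gives D6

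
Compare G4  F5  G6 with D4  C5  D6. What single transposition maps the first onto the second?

down a perfect fourth

From G4 to D4 is 4 letter names — a fourth of some quality.
D4 to G4 is 5 semitones, which makes it a perfect fourth; the second version is lower, so the direction is down.
Checking another pair — G6 → D6 — gives the same interval.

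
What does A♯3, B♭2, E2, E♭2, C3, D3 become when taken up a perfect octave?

A#3 up a perfect octave is A#4.
Bb2: an octave up reaches B, and 12 semitones makes it Bb3.
E2 up a perfect octave is E3.
A perfect octave up from Eb2 gives Eb3.
A perfect octave up from C3 gives C4.
D3: an octave up reaches D, and 12 semitones makes it D4.

A#4 Bb3 E3 Eb3 C4 D4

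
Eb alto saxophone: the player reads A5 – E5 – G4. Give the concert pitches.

C5 G4 Bb3

The Eb alto saxophone sounds a major sixth below written, so transpose each written note down a major sixth.
A5 gives C5
E5 gives G4
G4 gives Bb3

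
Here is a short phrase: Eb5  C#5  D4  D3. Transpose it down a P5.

Ab4 F#4 G3 G2

Eb5 -> Ab4
C#5 -> F#4
D4 -> G3
D3 -> G2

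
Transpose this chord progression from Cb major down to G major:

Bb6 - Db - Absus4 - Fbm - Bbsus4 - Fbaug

F#6 A Esus4 Cm F#sus4 Caug

Cb major down to G major is a diminished fourth; each chord root moves by that interval while the quality stays the same.
Bb6: root Bb down a diminished fourth → F#, giving F#6.
Db: root Db down a diminished fourth → A, giving A.
Absus4: root Ab down a diminished fourth → E, giving Esus4.
Fbm: root Fb down a diminished fourth → C, giving Cm.
Bbsus4: root Bb down a diminished fourth → F#, giving F#sus4.
Fbaug: root Fb down a diminished fourth → C, giving Caug.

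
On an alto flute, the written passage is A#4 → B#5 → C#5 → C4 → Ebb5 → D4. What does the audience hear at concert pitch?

The alto flute sounds a perfect fourth below written, so transpose each written note down a perfect fourth.
A#4 -> E#4
B#5 -> F##5
C#5 -> G#4
C4 -> G3
Ebb5 -> Bbb4
D4 -> A3

E#4 F##5 G#4 G3 Bbb4 A3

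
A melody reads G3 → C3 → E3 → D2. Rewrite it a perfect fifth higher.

D4 G3 B3 A2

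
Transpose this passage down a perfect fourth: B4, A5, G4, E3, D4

F#4 E5 D4 B2 A3

B4: a fourth down reaches F, and 5 semitones makes it F#4.
A5 down a perfect fourth is E5.
G4: a fourth down reaches D, and 5 semitones makes it D4.
A perfect fourth down from E3 gives B2.
A perfect fourth down from D4 gives A3.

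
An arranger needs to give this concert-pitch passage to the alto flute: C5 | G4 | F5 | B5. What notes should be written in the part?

F5 C5 Bb5 E6

The alto flute sounds a perfect fourth below written, so the written part must be a perfect fourth above concert — transpose each note up.
C5 becomes F5
G4 becomes C5
F5 becomes Bb5
B5 becomes E6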